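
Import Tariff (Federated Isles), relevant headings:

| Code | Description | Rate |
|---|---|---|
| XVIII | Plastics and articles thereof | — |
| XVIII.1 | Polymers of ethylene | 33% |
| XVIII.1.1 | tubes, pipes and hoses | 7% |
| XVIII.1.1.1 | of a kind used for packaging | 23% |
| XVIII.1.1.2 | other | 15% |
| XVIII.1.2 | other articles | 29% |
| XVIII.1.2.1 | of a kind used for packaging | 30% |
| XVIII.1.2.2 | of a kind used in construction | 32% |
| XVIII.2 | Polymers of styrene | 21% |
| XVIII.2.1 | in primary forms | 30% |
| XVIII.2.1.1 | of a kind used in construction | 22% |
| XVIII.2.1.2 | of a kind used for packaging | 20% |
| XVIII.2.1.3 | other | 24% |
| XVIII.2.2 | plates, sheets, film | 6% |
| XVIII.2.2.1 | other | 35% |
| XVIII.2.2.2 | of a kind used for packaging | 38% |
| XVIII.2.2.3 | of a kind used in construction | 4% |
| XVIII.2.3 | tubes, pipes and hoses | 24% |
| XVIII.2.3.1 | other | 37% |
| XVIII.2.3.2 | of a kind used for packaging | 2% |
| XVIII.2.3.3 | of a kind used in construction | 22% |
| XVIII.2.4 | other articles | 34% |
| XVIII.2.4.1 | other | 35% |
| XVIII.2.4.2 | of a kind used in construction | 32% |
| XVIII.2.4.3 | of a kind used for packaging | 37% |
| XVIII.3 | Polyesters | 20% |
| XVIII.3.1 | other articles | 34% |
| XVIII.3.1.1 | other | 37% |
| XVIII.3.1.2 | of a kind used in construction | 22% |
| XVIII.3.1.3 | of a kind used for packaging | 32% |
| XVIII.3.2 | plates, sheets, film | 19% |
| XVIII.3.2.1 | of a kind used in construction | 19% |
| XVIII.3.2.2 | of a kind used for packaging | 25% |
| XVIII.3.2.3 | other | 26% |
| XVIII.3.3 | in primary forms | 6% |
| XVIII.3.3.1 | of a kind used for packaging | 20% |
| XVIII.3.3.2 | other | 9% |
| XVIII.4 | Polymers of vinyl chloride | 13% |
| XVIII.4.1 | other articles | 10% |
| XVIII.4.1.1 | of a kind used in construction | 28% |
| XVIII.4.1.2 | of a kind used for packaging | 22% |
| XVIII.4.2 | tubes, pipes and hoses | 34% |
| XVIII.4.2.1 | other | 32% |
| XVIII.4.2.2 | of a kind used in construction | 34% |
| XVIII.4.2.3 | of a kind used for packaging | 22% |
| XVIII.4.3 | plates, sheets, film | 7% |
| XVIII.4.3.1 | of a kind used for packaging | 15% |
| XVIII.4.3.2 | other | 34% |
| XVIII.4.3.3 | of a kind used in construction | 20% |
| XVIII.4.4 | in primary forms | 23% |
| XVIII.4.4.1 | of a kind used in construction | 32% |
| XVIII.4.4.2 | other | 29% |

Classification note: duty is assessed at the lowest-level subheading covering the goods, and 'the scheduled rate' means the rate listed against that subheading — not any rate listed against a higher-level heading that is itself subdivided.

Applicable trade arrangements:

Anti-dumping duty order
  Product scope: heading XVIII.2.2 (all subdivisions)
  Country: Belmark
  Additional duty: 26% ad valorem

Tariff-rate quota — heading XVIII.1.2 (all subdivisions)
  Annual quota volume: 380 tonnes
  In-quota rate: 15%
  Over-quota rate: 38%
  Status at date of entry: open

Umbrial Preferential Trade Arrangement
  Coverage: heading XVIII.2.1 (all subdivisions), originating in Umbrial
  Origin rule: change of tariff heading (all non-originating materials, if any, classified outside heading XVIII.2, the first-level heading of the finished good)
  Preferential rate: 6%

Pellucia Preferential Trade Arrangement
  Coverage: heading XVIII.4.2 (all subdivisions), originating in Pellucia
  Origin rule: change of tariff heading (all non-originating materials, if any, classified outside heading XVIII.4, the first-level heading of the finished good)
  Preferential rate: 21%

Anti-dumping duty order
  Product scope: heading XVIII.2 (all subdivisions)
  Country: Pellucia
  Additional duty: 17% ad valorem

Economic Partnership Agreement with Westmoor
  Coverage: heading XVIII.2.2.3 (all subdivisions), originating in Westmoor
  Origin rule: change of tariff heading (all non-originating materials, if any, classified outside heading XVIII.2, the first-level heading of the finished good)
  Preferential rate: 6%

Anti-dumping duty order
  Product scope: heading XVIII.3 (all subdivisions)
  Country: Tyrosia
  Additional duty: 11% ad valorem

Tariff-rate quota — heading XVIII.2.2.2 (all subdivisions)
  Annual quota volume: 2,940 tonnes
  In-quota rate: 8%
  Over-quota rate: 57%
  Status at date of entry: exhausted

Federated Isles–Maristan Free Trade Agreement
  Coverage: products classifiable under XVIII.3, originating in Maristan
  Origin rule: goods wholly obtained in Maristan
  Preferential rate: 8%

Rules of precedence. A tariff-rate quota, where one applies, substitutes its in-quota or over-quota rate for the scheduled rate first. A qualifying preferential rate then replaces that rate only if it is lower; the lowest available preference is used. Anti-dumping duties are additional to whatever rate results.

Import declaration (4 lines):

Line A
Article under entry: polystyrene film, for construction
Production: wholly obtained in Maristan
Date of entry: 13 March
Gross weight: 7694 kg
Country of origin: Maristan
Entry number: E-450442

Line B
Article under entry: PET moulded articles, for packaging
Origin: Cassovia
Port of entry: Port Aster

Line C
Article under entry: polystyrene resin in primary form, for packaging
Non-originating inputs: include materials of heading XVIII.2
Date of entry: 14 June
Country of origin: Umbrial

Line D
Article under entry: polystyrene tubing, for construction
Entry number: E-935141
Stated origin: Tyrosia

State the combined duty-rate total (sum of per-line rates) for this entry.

78%

Line A: polystyrene → XVIII.2; film → XVIII.2.2; for construction → XVIII.2.2.3. Scheduled 4%. Maristan agreement on XVIII.3: XVIII.2.2.3 not covered. → 4%.
Line B: PET → XVIII.3; moulded articles → XVIII.3.1; for packaging → XVIII.3.1.3. Scheduled 32%. No special measure applies. → 32%.
Line C: polystyrene → XVIII.2; resin in primary form → XVIII.2.1; for packaging → XVIII.2.1.2. Scheduled 20%. Umbrial agreement on XVIII.2.1: CTH not met. → 20%.
Line D: polystyrene → XVIII.2; tubing → XVIII.2.3; for construction → XVIII.2.3.3. Scheduled 22%. No special measure applies. → 22%.
Sum: 4% + 32% + 20% + 22% = 78%.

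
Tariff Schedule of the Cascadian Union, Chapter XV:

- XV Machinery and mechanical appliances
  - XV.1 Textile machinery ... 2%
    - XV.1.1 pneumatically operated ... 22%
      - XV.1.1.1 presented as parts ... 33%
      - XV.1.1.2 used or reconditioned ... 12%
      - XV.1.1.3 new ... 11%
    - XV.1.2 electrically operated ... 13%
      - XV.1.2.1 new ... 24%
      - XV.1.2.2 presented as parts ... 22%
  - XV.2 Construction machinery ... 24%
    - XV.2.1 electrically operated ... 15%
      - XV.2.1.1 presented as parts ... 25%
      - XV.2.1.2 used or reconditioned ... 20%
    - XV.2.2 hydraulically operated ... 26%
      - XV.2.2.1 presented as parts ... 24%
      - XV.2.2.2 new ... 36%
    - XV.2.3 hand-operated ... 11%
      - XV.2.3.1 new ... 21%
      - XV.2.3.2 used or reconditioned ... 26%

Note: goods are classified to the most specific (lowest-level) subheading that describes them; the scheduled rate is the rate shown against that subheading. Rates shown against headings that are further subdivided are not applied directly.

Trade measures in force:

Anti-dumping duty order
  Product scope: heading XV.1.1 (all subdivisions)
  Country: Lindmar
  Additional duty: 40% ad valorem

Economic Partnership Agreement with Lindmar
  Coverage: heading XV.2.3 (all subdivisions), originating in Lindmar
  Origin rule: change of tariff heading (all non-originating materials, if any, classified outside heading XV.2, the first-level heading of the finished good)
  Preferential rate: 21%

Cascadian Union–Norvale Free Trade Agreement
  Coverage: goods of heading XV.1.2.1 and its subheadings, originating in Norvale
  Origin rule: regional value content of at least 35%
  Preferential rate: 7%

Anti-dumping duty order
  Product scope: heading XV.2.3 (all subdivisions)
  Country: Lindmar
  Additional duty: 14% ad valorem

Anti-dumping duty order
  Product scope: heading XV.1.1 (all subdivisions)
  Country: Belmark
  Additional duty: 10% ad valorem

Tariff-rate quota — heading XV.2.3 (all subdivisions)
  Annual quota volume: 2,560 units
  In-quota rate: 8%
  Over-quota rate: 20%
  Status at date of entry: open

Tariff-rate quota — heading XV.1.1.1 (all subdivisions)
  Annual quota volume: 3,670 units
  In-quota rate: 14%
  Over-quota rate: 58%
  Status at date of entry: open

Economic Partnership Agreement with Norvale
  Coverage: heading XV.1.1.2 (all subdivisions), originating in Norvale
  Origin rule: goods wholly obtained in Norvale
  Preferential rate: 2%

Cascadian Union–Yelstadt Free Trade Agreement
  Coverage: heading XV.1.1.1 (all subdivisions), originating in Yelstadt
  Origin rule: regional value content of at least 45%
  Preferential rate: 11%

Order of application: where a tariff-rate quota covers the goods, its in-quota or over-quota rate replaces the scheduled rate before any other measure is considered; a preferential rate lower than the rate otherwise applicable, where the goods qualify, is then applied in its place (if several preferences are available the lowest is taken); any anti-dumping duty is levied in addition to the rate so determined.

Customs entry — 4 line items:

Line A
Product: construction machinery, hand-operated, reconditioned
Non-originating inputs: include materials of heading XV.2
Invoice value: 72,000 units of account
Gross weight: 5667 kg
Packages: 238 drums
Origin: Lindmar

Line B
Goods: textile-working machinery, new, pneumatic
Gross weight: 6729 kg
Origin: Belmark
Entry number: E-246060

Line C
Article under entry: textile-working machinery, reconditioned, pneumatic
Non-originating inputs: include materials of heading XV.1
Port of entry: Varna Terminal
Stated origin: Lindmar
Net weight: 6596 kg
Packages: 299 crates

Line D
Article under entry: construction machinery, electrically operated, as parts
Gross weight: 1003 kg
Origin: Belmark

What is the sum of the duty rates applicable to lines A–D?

Line A: construction → XV.2; hand-operated → XV.2.3; reconditioned → XV.2.3.2. Scheduled 26%. quota on XV.2.3 open → in-quota 8%; Lindmar agreement on XV.2.3: CTH not met; anti-dumping (Lindmar, XV.2.3): +14%; total 8% + 14% = 22%. → 22%.
Line B: textile-working → XV.1; pneumatic → XV.1.1; new → XV.1.1.3. Scheduled 11%. anti-dumping (Belmark, XV.1.1): +10%; total 11% + 10% = 21%. → 21%.
Line C: textile-working → XV.1; pneumatic → XV.1.1; reconditioned → XV.1.1.2. Scheduled 12%. Lindmar agreement on XV.2.3: XV.1.1.2 not covered; anti-dumping (Lindmar, XV.1.1): +40%; total 12% + 40% = 52%. → 52%.
Line D: construction → XV.2; electrically operated → XV.2.1; as parts → XV.2.1.1. Scheduled 25%. No special measure applies. → 25%.
Sum: 22% + 21% + 52% + 25% = 120%.

120%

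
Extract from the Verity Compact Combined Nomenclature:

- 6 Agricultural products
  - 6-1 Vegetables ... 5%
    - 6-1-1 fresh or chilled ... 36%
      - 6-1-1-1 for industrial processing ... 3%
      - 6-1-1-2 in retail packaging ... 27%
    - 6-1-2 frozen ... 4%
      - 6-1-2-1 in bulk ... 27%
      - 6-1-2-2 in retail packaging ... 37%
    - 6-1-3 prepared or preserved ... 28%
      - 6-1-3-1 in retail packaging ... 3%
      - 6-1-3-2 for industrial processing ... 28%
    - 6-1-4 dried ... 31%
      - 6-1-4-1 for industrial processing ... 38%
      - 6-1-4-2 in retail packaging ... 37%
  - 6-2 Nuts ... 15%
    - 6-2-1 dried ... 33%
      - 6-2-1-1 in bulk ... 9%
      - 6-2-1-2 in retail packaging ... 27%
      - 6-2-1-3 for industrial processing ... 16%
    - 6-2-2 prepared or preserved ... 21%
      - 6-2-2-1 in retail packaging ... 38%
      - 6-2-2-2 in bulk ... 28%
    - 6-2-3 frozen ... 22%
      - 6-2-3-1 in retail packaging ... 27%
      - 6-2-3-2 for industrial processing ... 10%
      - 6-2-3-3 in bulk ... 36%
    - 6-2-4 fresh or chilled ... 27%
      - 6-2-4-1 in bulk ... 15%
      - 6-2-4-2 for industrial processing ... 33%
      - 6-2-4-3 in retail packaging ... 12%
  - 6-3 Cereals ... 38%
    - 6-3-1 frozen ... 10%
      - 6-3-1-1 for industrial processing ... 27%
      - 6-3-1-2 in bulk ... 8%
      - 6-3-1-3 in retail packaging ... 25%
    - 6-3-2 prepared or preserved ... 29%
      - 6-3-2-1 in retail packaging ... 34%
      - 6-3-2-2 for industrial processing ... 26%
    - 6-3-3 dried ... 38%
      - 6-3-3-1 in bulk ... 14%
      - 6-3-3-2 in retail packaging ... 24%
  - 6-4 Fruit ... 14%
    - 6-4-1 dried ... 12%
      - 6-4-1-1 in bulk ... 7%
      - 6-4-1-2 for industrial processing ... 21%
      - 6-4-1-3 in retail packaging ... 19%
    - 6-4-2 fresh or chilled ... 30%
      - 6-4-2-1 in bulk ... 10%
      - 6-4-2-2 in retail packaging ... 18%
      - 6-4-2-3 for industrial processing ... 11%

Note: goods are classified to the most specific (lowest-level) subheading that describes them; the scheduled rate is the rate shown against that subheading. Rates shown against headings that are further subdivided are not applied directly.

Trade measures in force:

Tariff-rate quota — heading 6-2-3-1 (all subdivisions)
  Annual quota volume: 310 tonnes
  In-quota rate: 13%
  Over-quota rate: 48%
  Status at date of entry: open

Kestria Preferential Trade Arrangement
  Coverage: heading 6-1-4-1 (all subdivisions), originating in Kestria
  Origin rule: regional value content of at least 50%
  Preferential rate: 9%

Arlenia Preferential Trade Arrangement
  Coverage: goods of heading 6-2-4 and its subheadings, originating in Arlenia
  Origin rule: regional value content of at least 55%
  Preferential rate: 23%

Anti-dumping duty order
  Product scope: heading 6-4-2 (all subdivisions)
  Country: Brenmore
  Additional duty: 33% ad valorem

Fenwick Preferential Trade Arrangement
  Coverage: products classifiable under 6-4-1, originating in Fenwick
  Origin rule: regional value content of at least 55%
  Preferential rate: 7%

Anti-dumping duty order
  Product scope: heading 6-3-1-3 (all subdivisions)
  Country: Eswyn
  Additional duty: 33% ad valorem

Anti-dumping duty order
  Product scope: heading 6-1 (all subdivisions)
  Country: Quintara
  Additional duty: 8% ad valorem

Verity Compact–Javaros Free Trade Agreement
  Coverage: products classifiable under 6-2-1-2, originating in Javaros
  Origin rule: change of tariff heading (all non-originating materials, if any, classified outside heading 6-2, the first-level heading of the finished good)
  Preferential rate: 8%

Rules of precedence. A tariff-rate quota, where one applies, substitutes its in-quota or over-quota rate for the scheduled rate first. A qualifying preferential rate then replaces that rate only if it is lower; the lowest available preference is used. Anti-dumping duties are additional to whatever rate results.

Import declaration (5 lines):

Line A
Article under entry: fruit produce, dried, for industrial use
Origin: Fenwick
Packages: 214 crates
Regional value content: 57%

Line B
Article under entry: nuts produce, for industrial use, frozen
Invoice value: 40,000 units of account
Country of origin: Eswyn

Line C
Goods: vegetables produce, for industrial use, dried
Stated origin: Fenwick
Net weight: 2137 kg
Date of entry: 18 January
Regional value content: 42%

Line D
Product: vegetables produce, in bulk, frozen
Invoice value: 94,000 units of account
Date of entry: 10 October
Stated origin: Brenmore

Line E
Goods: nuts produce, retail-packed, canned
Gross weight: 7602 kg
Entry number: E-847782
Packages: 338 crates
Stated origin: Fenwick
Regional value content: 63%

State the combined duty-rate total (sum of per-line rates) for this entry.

120%

Line A: fruit → 6-4; dried → 6-4-1; for industrial use → 6-4-1-2. Scheduled 21%. Fenwick agreement on 6-4-1: RVC ≥ 55% → 7% available; preferential 7%. → 7%.
Line B: nuts → 6-2; frozen → 6-2-3; for industrial use → 6-2-3-2. Scheduled 10%. No special measure applies. → 10%.
Line C: vegetables → 6-1; dried → 6-1-4; for industrial use → 6-1-4-1. Scheduled 38%. Fenwick agreement on 6-4-1: 6-1-4-1 not covered. → 38%.
Line D: vegetables → 6-1; frozen → 6-1-2; in bulk → 6-1-2-1. Scheduled 27%. No special measure applies. → 27%.
Line E: nuts → 6-2; canned → 6-2-2; retail-packed → 6-2-2-1. Scheduled 38%. Fenwick agreement on 6-4-1: 6-2-2-1 not covered. → 38%.
Sum: 7% + 10% + 38% + 27% + 38% = 120%.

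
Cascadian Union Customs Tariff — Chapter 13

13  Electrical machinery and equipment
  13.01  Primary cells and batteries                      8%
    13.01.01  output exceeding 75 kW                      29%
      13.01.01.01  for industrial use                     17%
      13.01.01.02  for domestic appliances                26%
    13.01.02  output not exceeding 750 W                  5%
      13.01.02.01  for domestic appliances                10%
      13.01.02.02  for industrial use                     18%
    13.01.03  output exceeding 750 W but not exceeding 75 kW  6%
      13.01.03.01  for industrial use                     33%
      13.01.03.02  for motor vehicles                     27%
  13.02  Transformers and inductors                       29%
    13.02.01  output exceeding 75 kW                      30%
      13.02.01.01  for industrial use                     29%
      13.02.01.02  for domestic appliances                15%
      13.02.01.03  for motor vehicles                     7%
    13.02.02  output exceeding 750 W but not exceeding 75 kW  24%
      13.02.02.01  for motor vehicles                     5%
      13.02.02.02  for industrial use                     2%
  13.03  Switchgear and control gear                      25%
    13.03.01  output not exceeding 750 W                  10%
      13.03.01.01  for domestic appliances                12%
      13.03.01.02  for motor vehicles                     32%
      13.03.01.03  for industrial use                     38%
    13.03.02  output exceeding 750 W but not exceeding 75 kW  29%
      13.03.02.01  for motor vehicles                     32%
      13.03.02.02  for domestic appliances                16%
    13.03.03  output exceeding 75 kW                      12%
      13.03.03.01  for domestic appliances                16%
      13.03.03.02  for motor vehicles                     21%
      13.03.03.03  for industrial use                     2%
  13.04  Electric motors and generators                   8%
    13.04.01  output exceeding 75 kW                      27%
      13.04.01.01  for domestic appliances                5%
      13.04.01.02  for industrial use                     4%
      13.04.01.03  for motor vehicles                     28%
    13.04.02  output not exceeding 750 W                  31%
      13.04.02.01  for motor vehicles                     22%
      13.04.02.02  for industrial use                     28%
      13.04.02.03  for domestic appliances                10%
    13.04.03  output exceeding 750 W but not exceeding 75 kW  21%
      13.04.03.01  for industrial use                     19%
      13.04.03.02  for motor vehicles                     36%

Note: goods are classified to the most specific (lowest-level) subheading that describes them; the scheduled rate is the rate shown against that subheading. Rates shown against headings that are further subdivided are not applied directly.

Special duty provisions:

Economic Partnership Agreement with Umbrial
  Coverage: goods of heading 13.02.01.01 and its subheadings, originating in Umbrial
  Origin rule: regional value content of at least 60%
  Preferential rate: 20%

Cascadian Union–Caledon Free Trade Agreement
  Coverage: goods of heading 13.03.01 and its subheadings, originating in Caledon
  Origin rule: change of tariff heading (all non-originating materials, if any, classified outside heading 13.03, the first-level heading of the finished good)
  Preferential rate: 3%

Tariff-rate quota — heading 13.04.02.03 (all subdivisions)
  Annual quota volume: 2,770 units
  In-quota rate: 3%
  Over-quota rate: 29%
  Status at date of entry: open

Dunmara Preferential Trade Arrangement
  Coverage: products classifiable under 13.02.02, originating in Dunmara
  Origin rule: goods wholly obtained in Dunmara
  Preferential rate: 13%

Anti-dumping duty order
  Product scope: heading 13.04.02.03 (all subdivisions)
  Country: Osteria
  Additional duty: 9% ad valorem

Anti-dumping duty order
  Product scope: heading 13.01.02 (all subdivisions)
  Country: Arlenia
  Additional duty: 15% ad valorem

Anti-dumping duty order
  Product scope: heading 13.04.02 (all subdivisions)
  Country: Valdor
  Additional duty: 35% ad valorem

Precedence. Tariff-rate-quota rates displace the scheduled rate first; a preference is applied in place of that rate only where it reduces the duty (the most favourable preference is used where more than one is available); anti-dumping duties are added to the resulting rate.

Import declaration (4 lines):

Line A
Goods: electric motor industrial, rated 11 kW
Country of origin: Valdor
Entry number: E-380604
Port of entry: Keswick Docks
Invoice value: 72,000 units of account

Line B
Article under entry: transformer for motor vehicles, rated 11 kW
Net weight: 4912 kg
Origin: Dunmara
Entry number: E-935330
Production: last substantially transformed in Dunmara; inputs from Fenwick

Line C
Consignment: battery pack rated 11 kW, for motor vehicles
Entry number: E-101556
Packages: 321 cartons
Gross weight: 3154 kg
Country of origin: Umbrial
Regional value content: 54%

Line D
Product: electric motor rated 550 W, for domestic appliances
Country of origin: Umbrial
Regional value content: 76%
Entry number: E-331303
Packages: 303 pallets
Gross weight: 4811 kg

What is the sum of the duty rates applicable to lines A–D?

Line A: electric motor → 13.04; rated 11 kW → 13.04.03; industrial → 13.04.03.01. Scheduled 19%. No special measure applies. → 19%.
Line B: transformer → 13.02; rated 11 kW → 13.02.02; for motor vehicles → 13.02.02.01. Scheduled 5%. Dunmara agreement on 13.02.02: not wholly obtained. → 5%.
Line C: battery pack → 13.01; rated 11 kW → 13.01.03; for motor vehicles → 13.01.03.02. Scheduled 27%. Umbrial agreement on 13.02.01.01: 13.01.03.02 not covered. → 27%.
Line D: electric motor → 13.04; rated 550 W → 13.04.02; for domestic appliances → 13.04.02.03. Scheduled 10%. quota on 13.04.02.03 open → in-quota 3%; Umbrial agreement on 13.02.01.01: 13.04.02.03 not covered. → 3%.
Sum: 19% + 5% + 27% + 3% = 54%.

54%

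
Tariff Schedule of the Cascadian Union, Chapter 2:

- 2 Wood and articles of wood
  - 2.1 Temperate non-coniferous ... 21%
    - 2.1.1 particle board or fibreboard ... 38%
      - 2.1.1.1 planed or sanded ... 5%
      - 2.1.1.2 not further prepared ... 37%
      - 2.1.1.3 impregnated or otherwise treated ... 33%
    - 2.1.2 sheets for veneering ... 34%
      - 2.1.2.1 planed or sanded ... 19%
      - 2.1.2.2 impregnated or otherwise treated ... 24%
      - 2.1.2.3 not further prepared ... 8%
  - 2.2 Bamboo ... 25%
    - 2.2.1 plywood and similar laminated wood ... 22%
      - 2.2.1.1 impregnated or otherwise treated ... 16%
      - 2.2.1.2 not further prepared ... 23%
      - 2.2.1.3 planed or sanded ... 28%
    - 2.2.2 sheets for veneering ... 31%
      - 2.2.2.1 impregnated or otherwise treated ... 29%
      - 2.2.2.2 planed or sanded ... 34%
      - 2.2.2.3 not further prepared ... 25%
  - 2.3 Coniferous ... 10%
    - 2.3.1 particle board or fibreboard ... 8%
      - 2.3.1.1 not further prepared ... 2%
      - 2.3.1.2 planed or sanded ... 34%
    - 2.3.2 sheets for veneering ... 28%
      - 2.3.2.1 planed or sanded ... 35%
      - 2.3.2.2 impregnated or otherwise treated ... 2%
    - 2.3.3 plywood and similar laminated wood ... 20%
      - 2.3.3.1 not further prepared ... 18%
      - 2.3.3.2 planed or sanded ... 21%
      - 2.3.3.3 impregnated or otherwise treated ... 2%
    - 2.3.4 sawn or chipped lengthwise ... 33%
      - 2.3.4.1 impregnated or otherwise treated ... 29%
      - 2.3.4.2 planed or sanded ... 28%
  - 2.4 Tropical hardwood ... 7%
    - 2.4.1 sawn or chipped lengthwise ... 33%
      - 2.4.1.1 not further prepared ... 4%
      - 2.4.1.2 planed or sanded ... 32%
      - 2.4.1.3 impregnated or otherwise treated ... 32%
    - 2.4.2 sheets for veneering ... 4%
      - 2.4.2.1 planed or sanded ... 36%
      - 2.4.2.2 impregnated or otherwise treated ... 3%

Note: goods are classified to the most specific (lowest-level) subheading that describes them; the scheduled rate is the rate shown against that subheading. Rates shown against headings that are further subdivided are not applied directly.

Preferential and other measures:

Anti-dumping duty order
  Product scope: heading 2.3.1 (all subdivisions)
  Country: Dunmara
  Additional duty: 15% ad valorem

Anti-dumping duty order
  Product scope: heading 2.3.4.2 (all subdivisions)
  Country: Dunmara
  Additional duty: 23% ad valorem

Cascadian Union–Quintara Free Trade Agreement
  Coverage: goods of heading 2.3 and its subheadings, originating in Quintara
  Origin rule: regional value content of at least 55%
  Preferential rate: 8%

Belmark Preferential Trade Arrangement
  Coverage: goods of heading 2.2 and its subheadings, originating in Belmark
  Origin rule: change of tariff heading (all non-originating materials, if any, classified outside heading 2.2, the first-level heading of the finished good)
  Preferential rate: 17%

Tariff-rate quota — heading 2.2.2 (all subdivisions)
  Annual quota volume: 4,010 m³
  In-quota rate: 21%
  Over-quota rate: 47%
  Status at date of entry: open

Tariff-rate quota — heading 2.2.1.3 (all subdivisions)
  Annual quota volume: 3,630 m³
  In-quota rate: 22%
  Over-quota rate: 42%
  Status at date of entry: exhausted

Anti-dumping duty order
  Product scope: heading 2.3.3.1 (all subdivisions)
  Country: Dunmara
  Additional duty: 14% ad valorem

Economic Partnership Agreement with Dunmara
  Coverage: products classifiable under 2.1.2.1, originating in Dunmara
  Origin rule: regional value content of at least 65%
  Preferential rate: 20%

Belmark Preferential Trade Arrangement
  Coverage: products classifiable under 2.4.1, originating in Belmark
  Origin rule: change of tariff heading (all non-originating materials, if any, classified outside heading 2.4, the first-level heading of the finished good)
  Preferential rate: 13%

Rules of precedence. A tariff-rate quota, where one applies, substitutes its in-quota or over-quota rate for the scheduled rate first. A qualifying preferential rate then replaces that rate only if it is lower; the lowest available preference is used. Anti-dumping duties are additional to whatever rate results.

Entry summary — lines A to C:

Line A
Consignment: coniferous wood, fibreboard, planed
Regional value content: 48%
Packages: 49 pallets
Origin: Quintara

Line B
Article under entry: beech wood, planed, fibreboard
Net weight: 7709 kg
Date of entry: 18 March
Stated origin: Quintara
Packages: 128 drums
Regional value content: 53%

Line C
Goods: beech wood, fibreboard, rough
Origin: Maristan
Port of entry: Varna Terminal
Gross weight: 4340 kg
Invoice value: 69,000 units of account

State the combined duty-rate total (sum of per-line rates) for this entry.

Line A: coniferous → 2.3; fibreboard → 2.3.1; planed → 2.3.1.2. Scheduled 34%. Quintara agreement on 2.3: RVC < 55%. → 34%.
Line B: beech → 2.1; fibreboard → 2.1.1; planed → 2.1.1.1. Scheduled 5%. Quintara agreement on 2.3: 2.1.1.1 not covered. → 5%.
Line C: beech → 2.1; fibreboard → 2.1.1; rough → 2.1.1.2. Scheduled 37%. No special measure applies. → 37%.
Sum: 34% + 5% + 37% = 76%.

76%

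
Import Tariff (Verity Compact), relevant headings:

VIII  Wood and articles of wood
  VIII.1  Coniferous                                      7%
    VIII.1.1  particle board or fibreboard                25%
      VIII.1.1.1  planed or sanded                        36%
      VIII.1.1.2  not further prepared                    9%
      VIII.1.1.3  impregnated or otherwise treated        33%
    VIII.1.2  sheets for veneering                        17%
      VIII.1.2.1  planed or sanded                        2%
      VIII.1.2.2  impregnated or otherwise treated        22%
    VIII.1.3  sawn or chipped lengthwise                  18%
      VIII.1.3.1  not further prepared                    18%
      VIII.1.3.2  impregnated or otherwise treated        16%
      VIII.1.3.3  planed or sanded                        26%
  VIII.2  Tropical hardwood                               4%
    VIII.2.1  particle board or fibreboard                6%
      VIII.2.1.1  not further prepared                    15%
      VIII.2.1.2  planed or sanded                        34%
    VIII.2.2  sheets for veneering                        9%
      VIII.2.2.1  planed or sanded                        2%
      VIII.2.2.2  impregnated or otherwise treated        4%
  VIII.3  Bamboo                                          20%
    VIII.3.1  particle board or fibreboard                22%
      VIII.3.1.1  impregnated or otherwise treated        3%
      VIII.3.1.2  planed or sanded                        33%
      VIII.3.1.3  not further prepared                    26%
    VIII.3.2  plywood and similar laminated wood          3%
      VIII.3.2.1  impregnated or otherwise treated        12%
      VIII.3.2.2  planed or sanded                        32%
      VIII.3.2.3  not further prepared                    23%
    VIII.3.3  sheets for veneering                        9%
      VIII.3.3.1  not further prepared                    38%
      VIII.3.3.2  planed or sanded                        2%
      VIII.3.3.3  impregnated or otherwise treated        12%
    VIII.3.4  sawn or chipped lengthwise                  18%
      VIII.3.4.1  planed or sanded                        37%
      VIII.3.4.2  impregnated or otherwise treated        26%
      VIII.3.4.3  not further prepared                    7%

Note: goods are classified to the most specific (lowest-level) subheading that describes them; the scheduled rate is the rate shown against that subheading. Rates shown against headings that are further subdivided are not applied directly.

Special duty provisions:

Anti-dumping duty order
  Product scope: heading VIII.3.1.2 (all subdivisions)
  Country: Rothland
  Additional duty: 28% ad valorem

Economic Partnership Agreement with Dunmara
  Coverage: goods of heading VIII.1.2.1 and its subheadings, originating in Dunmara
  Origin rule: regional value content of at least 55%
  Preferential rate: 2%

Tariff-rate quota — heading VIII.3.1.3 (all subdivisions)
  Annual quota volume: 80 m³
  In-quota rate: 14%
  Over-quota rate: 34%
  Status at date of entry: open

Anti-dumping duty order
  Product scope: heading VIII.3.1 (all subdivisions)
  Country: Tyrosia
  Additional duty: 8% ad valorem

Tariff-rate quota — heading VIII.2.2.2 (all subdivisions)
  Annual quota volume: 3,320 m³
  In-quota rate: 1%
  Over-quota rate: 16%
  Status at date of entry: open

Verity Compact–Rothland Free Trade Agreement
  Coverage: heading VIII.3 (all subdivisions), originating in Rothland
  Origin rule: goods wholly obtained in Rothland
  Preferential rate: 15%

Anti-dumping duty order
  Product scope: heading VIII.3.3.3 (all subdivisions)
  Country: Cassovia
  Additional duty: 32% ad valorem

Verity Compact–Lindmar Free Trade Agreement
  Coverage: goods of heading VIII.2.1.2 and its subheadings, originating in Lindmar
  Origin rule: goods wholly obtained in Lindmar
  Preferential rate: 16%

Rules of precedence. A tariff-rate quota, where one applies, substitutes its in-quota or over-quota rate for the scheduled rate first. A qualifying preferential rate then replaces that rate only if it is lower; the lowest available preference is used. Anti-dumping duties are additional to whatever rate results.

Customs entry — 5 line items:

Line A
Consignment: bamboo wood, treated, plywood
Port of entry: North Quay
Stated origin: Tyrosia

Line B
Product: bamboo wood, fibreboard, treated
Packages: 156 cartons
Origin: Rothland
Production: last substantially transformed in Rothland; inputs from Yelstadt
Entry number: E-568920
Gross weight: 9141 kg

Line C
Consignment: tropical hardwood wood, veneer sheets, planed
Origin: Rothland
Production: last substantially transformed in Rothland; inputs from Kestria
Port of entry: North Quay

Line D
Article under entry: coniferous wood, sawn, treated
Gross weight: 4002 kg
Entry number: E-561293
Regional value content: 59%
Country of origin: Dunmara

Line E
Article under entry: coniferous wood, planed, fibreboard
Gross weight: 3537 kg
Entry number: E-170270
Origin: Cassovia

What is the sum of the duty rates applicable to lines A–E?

Line A: bamboo → VIII.3; plywood → VIII.3.2; treated → VIII.3.2.1. Scheduled 12%. No special measure applies. → 12%.
Line B: bamboo → VIII.3; fibreboard → VIII.3.1; treated → VIII.3.1.1. Scheduled 3%. Rothland agreement on VIII.3: not wholly obtained. → 3%.
Line C: tropical hardwood → VIII.2; veneer sheets → VIII.2.2; planed → VIII.2.2.1. Scheduled 2%. Rothland agreement on VIII.3: VIII.2.2.1 not covered. → 2%.
Line D: coniferous → VIII.1; sawn → VIII.1.3; treated → VIII.1.3.2. Scheduled 16%. Dunmara agreement on VIII.1.2.1: VIII.1.3.2 not covered. → 16%.
Line E: coniferous → VIII.1; fibreboard → VIII.1.1; planed → VIII.1.1.1. Scheduled 36%. No special measure applies. → 36%.
Sum: 12% + 3% + 2% + 16% + 36% = 69%.

69%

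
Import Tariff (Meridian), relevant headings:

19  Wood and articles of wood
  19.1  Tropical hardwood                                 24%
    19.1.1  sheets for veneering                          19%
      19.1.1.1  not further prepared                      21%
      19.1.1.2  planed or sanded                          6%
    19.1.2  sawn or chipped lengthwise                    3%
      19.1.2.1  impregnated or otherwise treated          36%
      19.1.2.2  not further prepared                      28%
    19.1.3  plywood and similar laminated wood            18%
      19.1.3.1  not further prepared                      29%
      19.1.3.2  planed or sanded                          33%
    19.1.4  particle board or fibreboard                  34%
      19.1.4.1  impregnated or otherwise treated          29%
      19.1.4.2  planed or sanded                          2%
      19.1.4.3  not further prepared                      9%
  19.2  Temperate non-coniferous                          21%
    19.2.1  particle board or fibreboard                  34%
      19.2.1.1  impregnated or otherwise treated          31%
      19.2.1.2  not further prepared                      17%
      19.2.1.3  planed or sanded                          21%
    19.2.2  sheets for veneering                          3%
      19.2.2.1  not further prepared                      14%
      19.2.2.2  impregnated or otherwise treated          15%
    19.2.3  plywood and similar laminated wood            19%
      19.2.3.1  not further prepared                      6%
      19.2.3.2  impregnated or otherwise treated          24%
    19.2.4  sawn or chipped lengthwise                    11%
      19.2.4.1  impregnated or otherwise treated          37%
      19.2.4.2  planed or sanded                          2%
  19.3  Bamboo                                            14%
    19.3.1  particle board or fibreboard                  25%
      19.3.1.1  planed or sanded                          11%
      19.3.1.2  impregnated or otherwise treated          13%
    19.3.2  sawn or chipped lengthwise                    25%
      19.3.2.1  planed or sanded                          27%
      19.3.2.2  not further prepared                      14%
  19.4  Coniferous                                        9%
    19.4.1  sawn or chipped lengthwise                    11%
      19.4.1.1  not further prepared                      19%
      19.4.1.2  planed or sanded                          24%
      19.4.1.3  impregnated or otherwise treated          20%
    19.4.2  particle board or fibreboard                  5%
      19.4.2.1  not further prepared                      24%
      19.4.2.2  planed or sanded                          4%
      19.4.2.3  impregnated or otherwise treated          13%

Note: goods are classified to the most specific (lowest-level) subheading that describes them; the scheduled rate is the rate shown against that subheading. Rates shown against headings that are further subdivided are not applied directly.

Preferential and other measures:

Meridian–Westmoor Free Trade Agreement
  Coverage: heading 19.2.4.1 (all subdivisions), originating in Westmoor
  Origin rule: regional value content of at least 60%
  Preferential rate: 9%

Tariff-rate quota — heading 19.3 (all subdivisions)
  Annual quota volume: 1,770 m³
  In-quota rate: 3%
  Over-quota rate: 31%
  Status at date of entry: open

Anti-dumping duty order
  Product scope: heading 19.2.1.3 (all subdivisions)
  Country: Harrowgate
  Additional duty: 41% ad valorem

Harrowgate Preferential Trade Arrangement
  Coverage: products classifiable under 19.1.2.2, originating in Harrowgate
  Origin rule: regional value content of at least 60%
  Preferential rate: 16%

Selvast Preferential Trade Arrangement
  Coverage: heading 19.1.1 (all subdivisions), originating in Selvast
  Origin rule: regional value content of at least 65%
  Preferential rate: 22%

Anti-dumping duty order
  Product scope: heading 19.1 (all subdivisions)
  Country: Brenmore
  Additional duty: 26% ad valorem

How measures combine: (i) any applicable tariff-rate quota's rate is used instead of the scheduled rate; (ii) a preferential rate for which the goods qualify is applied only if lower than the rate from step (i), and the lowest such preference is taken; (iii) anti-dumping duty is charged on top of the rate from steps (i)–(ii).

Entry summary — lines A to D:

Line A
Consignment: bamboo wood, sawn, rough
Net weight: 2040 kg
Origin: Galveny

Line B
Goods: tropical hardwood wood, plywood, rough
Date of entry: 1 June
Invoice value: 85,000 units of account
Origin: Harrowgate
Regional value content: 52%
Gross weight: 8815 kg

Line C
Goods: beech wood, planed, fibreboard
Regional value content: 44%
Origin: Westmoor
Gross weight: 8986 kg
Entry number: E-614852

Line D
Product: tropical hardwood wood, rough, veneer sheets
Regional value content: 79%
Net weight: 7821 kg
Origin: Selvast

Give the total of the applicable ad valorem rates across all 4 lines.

Line A: bamboo → 19.3; sawn → 19.3.2; rough → 19.3.2.2. Scheduled 14%. quota on 19.3 open → in-quota 3%. → 3%.
Line B: tropical hardwood → 19.1; plywood → 19.1.3; rough → 19.1.3.1. Scheduled 29%. Harrowgate agreement on 19.1.2.2: 19.1.3.1 not covered. → 29%.
Line C: beech → 19.2; fibreboard → 19.2.1; planed → 19.2.1.3. Scheduled 21%. Westmoor agreement on 19.2.4.1: 19.2.1.3 not covered. → 21%.
Line D: tropical hardwood → 19.1; veneer sheets → 19.1.1; rough → 19.1.1.1. Scheduled 21%. Selvast agreement on 19.1.1: RVC ≥ 65% → 22% available; preference 22% not lower than 21% → no reduction. → 21%.
Sum: 3% + 29% + 21% + 21% = 74%.

74%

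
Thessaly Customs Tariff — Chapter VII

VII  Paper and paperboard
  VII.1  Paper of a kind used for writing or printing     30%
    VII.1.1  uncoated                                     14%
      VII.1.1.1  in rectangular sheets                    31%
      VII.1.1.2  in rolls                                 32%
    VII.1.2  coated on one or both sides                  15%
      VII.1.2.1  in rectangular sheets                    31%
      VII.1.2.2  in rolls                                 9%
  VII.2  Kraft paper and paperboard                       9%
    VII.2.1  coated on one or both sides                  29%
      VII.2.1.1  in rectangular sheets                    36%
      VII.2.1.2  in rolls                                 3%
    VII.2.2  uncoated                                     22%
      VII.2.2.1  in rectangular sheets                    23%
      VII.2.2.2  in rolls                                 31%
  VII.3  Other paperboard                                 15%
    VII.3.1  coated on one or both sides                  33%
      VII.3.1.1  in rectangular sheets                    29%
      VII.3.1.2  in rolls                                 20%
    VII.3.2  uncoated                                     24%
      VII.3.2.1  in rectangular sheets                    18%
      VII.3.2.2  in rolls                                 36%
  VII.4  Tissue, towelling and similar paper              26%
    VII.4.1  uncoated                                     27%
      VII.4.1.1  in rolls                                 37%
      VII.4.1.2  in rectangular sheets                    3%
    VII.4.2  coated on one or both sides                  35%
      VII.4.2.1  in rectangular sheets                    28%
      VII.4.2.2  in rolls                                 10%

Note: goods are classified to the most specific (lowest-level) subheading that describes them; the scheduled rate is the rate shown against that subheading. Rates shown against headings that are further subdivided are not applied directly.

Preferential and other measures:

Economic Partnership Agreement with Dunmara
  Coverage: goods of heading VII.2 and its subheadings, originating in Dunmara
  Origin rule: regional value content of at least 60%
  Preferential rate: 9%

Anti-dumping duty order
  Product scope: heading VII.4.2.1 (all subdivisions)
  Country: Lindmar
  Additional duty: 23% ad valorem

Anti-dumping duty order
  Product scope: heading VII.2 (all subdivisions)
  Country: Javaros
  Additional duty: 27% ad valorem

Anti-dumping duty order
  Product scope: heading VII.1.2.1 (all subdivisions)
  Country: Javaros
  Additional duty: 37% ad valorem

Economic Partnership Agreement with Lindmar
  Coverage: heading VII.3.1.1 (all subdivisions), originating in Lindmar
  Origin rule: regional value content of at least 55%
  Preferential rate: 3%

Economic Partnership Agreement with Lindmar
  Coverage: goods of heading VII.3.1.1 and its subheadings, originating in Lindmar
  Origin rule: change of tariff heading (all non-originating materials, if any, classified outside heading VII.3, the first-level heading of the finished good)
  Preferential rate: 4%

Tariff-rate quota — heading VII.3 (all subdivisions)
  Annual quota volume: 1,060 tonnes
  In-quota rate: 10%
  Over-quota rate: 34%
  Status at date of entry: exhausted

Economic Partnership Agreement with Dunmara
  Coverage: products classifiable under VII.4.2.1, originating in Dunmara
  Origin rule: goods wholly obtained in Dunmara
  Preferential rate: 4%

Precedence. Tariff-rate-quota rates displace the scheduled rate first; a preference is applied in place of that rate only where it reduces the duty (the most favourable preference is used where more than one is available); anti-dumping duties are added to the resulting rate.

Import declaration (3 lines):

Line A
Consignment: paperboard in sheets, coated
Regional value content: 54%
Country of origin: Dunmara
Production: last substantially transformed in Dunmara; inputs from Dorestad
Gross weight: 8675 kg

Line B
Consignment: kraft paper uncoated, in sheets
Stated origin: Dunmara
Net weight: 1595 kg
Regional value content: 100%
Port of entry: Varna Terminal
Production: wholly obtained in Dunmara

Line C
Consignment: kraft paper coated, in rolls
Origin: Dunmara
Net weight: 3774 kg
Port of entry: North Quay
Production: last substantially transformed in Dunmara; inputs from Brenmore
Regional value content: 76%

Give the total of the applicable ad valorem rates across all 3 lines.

Line A: paperboard → VII.3; coated → VII.3.1; in sheets → VII.3.1.1. Scheduled 29%. quota on VII.3 exhausted → over-quota 34%; Dunmara agreement on VII.2: VII.3.1.1 not covered; Dunmara agreement on VII.4.2.1: VII.3.1.1 not covered. → 34%.
Line B: kraft paper → VII.2; uncoated → VII.2.2; in sheets → VII.2.2.1. Scheduled 23%. Dunmara agreement on VII.2: RVC ≥ 60% → 9% available; Dunmara agreement on VII.4.2.1: VII.2.2.1 not covered; preferential 9%. → 9%.
Line C: kraft paper → VII.2; coated → VII.2.1; in rolls → VII.2.1.2. Scheduled 3%. Dunmara agreement on VII.2: RVC ≥ 60% → 9% available; Dunmara agreement on VII.4.2.1: VII.2.1.2 not covered; preference 9% not lower than 3% → no reduction. → 3%.
Sum: 34% + 9% + 3% = 46%.

46%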